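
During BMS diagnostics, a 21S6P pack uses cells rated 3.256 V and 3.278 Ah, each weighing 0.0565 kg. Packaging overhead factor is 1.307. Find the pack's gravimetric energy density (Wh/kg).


Step 1: V_pack = 21 * 3.256 = 68.376 V
Step 2: C_pack = 6 * 3.278 = 19.668 Ah
Step 3: E_pack = V_pack * C_pack = 68.376 * 19.668 = 1344.8 Wh
Step 4: m_pack = 21 * 6 * 0.0565 * 1.307 = 9.3045 kg
Step 5: ED = E_pack / m_pack = 1344.8 / 9.3045 = 144.5 Wh/kg

144.5 Wh/kg


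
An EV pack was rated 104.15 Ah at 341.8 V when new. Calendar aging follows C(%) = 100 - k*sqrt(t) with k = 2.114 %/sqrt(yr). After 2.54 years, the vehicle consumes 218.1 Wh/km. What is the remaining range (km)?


Step 1: capacity retention = 100 - 2.114 * sqrt(2.54) = 100 - 2.114 * 1.5937 = 96.631%
Step 2: C_now = 104.15 * 96.631/100 = 100.64 Ah
Step 3: E_pack = V * C_now = 341.8 * 100.64 = 34399 Wh
Step 4: range = E_pack / consumption = 34399 / 218.1 = 157.7 km

157.7 km


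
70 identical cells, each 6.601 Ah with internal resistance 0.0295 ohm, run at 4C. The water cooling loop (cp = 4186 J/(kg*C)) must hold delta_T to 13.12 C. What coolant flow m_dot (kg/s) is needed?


Step 1: I = 4 * 6.601 = 26.404 A
Step 2: Q_cell = I^2 * R = 26.404^2 * 0.0295 = 20.567 W
Step 3: Q_total = 70 * 20.567 = 1439.7 W
Step 4: m_dot = Q_total / (cp * dT) = 1439.7 / (4186 * 13.12) = 0.02621 kg/s

0.02621 kg/s


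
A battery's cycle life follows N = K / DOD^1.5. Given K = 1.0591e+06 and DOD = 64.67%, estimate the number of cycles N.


Step 1: DOD^1.5 = 64.67^1.5 = 520.06
Step 2: N = 1.0591e+06 / 520.06 = 2036 cycles

2036 cycles


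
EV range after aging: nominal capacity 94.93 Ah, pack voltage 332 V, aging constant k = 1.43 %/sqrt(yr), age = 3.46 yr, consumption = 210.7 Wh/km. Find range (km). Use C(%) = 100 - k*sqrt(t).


Step 1: capacity retention = 100 - 1.43 * sqrt(3.46) = 100 - 1.43 * 1.8601 = 97.34%
Step 2: C_now = 94.93 * 97.34/100 = 92.405 Ah
Step 3: E_pack = V * C_now = 332 * 92.405 = 30678 Wh
Step 4: range = E_pack / consumption = 30678 / 210.7 = 145.6 km

145.6 km


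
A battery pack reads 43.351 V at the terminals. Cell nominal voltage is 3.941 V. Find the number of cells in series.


n = V_pack / V_cell = 43.351 / 3.941 = 11

11


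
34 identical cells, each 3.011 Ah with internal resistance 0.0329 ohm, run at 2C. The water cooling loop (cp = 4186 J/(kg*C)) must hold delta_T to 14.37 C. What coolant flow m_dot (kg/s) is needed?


Step 1: I = 2 * 3.011 = 6.022 A
Step 2: Q_cell = I^2 * R = 6.022^2 * 0.0329 = 1.1931 W
Step 3: Q_total = 34 * 1.1931 = 40.565 W
Step 4: m_dot = Q_total / (cp * dT) = 40.565 / (4186 * 14.37) = 6.744e-04 kg/s

6.744e-04 kg/s


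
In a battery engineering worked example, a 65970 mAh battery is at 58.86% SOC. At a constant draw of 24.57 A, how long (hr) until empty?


Convert: C_total = 65970 mAh = 65.97 Ah
Step 1: remaining = SOC/100 * C_total = 58.86/100 * 65.97 = 38.83 Ah
Step 2: t = remaining / I = 38.83 / 24.57 = 1.580 hr

1.580 hr


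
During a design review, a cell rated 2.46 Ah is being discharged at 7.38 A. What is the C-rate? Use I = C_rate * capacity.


C_rate = I / capacity = 7.38 / 2.46 = 3C

3C


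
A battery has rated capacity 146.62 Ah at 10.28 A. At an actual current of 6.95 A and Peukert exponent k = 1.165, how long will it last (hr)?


t_rated = C / I_rated = 146.62 / 10.28 = 14.263 hr
(I_rated/I)^k = (1.4791)^1.165 = 1.5778
t = t_rated * (I_rated/I)^k = 14.263 * 1.5778 = 22.50 hr

22.50 hr


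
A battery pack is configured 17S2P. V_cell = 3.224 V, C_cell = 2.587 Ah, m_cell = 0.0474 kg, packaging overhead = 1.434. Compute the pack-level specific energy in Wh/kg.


Step 1: V_pack = 17 * 3.224 = 54.808 V
Step 2: C_pack = 2 * 2.587 = 5.174 Ah
Step 3: E_pack = V_pack * C_pack = 54.808 * 5.174 = 283.58 Wh
Step 4: m_pack = 17 * 2 * 0.0474 * 1.434 = 2.311 kg
Step 5: ED = E_pack / m_pack = 283.58 / 2.311 = 122.7 Wh/kg

122.7 Wh/kg


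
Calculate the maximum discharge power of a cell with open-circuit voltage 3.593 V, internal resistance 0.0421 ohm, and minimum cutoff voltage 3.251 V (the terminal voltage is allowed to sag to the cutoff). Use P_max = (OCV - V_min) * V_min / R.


dV = OCV - V_min = 0.342 V (so I_max = dV / R)
P_max = dV * V_min / R = 0.342 * 3.251 / 0.0421 = 26.41 W

26.41 W


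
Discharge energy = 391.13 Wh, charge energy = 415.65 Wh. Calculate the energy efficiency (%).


Round-trip efficiency = 391.13/415.65 * 100% = 94.10%

94.10%


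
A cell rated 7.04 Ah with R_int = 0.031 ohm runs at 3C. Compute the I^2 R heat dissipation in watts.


Step 1: I = C_rate * capacity = 3 * 7.04 = 21.12 A
Step 2: Q = I^2 * R = 21.12^2 * 0.031 = 446.05 * 0.031 = 13.83 W

13.83 W


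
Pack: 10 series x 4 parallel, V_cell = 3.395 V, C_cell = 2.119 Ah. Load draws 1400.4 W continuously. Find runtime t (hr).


Step 1: E_pack = Ns * V_cell * Np * C_cell = 10 * 3.395 * 4 * 2.119 = 287.76 Wh
Step 2: t = E_pack / P = 287.76 / 1400.4 = 0.2055 hr

0.2055 hr


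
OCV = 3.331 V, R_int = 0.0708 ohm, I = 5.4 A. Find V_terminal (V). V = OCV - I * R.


V = OCV - I*R = 3.331 - 5.4 * 0.0708 = 2.949 V

2.949 V


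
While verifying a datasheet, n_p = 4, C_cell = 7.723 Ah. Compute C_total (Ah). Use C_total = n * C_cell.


C_total = 4 * 7.723 = 30.892 Ah

30.892 Ah


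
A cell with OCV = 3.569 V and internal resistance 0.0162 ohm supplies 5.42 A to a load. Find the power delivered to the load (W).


Step 1: V_terminal = OCV - I*R = 3.569 - 5.42 * 0.0162 = 3.4812 V
Step 2: P_out = V_terminal * I = 3.4812 * 5.42 = 18.87 W

18.87 W


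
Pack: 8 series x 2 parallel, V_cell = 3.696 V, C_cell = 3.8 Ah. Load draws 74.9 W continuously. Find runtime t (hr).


Step 1: E_pack = Ns * V_cell * Np * C_cell = 8 * 3.696 * 2 * 3.8 = 224.72 Wh
Step 2: t = E_pack / P = 224.72 / 74.9 = 3.000 hr

3.000 hr


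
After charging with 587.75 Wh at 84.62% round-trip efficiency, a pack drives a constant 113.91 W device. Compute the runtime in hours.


Step 1: E_discharge = eta/100 * E_charge = 84.62/100 * 587.75 = 497.35 Wh
Step 2: t = E_discharge / P = 497.35 / 113.91 = 4.366 hr

4.366 hr


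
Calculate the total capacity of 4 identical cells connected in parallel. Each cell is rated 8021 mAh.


Convert: C_cell = 8021 mAh = 8.021 Ah
C_total = 4 * 8.021 = 32.084 Ah

32.084 Ah


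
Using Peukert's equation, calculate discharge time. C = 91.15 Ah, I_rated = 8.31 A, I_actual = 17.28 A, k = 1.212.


Step 1: t_rated = C / I_rated = 91.15 / 8.31 = 10.969 hr
Step 2: ratio = 8.31 / 17.28 = 0.4809
Step 3: ratio^k = 0.4809^1.212 = 0.41177
Step 4: t = t_rated * ratio^k = 10.969 * 0.41177 = 4.517 hr

4.517 hr


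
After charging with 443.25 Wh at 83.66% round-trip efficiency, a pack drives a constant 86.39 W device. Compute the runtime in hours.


Step 1: E_discharge = eta/100 * E_charge = 83.66/100 * 443.25 = 370.82 Wh
Step 2: t = E_discharge / P = 370.82 / 86.39 = 4.292 hr

4.292 hr


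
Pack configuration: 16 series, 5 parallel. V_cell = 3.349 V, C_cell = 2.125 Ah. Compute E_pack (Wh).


E = Ns * Vcell * Np * Ccell = 16 * 3.349 * 5 * 2.125 = 569.3 Wh

569.3 Wh


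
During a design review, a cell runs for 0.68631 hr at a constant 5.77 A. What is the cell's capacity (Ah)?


C = I * t = 5.77 * 0.68631 = 3.960 Ah

3.960 Ah


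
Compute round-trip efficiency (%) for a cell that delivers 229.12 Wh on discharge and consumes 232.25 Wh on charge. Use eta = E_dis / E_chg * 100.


eta_e = E_dis / E_chg * 100 = 229.12 / 232.25 * 100 = 98.65%

98.65%


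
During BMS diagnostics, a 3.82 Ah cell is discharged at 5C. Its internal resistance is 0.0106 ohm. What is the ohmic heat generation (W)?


Step 1: I = C_rate * capacity = 5 * 3.82 = 19.1 A
Step 2: Q = I^2 * R = 19.1^2 * 0.0106 = 364.81 * 0.0106 = 3.867 W

3.867 W


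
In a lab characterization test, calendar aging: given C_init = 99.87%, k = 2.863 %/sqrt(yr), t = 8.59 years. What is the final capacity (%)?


sqrt(t) = sqrt(8.59) = 2.9309
C_final = 99.87 - 2.863 * 2.9309 = 91.48%

91.48%


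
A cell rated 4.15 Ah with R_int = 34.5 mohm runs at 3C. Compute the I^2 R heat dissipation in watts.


Convert: R = 34.5 mohm = 0.0345 ohm
Step 1: I = C_rate * capacity = 3 * 4.15 = 12.45 A
Step 2: Q = I^2 * R = 12.45^2 * 0.0345 = 155 * 0.0345 = 5.348 W

5.348 W


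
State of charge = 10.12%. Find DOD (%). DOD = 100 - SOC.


Complement of SOC: DOD = 100% - 10.12% = 89.88%

89.88%


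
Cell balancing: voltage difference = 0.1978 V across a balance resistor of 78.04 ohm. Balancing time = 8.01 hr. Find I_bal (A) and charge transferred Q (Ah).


First, Ohm's law: I_bal = 0.1978 V / 78.04 ohm = 0.0025346 A
Then Q = I * t = 0.0025346 A * 8.01 hr = 0.02030 Ah

I=0.0025346 A, Q=0.02030 Ah


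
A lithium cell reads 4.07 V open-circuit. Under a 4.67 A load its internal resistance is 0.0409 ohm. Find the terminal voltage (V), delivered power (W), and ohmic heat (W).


Step 1: V_terminal = OCV - I*R = 4.07 - 4.67 * 0.0409 = 3.879 V
Step 2: P_out = V_terminal * I = 3.879 * 4.67 = 18.11 W
Step 3: Q = I^2 * R = 4.67^2 * 0.0409 = 0.8920 W

V=3.879 V, P=18.11 W, Q=0.8920 W


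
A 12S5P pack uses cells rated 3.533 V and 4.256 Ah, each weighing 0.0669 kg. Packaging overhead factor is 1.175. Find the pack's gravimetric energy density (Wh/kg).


Step 1: V_pack = 12 * 3.533 = 42.396 V
Step 2: C_pack = 5 * 4.256 = 21.28 Ah
Step 3: E_pack = V_pack * C_pack = 42.396 * 21.28 = 902.19 Wh
Step 4: m_pack = 12 * 5 * 0.0669 * 1.175 = 4.7165 kg
Step 5: ED = E_pack / m_pack = 902.19 / 4.7165 = 191.3 Wh/kg

191.3 Wh/kg


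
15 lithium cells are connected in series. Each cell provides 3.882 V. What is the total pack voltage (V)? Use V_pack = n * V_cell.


V_pack = n * V_cell = 15 * 3.882 = 58.23 V

58.23 V


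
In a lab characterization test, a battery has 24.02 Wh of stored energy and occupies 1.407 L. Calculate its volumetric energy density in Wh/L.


ED = E / V = 24.02 / 1.407 = 17.07 Wh/L

17.07 Wh/L


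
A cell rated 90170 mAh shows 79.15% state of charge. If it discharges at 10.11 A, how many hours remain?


Convert: C_total = 90170 mAh = 90.17 Ah
Step 1: remaining = SOC/100 * C_total = 79.15/100 * 90.17 = 71.37 Ah
Step 2: t = remaining / I = 71.37 / 10.11 = 7.059 hr

7.059 hr


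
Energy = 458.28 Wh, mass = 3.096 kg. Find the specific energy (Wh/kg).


Specific energy = 458.28 Wh / 3.096 kg = 148.0 Wh/kg

148.0 Wh/kg


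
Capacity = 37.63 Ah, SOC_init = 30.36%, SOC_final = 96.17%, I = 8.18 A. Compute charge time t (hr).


delta_Ah = 37.63 * (96.17 - 30.36) / 100 = 24.764 Ah
t = delta_Ah / I = 24.764 / 8.18 = 3.027 hr

3.027 hr


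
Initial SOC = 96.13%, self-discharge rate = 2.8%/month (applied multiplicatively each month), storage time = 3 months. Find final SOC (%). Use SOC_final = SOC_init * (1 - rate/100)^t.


decay = (1 - 2.8/100)^3 = 0.91833
SOC_final = 96.13 * 0.91833 = 88.28%

88.28%


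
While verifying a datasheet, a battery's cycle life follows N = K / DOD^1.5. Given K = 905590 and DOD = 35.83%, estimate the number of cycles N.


Step 1: DOD^1.5 = 35.83^1.5 = 214.47
Step 2: N = 905590 / 214.47 = 4222 cycles

4222 cycles


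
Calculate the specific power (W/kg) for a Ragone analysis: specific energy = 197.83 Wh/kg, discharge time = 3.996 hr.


Specific power = 197.83 Wh/kg / 3.996 hr = 49.51 W/kg

49.51 W/kg


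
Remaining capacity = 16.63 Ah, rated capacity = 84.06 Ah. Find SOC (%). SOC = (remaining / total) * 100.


SOC% = 16.63 / 84.06 * 100 = 19.78%

19.78%


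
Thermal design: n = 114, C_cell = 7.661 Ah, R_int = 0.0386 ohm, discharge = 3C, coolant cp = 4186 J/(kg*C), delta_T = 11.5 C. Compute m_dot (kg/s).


Step 1: I = 3 * 7.661 = 22.983 A
Step 2: Q_cell = I^2 * R = 22.983^2 * 0.0386 = 20.389 W
Step 3: Q_total = 114 * 20.389 = 2324.3 W
Step 4: m_dot = Q_total / (cp * dT) = 2324.3 / (4186 * 11.5) = 0.04828 kg/s

0.04828 kg/s


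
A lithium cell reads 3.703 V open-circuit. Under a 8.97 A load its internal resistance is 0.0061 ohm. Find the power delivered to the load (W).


Step 1: V_terminal = OCV - I*R = 3.703 - 8.97 * 0.0061 = 3.6483 V
Step 2: P_out = V_terminal * I = 3.6483 * 8.97 = 32.73 W

32.73 W


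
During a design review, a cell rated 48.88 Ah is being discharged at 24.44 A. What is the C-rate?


Rearranging: C_rate = 24.44 / 48.88 = 0.5C

0.5C


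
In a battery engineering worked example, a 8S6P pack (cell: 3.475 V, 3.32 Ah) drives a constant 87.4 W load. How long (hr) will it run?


Step 1: E_pack = Ns * V_cell * Np * C_cell = 8 * 3.475 * 6 * 3.32 = 553.78 Wh
Step 2: t = E_pack / P = 553.78 / 87.4 = 6.336 hr

6.336 hr


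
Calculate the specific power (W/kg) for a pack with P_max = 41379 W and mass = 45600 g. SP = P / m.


Convert: m = 45600 g = 45.6 kg
SP = P / m = 41379 / 45.6 = 907.4 W/kg

907.4 W/kg


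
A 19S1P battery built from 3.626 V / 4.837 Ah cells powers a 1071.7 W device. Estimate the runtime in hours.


Step 1: E_pack = Ns * V_cell * Np * C_cell = 19 * 3.626 * 1 * 4.837 = 333.24 Wh
Step 2: t = E_pack / P = 333.24 / 1071.7 = 0.3109 hr

0.3109 hr


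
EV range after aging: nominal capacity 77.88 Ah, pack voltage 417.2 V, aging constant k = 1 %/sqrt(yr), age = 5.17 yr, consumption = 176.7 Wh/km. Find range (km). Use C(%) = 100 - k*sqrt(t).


Step 1: capacity retention = 100 - 1 * sqrt(5.17) = 100 - 1 * 2.2738 = 97.726%
Step 2: C_now = 77.88 * 97.726/100 = 76.109 Ah
Step 3: E_pack = V * C_now = 417.2 * 76.109 = 31753 Wh
Step 4: range = E_pack / consumption = 31753 / 176.7 = 179.7 km

179.7 km


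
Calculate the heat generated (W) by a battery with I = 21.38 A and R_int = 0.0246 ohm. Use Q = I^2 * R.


I^2 = 457.1
Q = 457.1 * 0.0246 = 11.24 W

11.24 W


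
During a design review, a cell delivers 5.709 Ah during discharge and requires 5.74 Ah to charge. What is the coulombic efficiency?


Coulombic efficiency = 5.709/5.74 * 100% = 99.46%

99.46%


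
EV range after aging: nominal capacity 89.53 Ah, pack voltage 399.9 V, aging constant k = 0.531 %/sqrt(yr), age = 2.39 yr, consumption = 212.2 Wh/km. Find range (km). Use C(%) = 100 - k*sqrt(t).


Step 1: capacity retention = 100 - 0.531 * sqrt(2.39) = 100 - 0.531 * 1.546 = 99.179%
Step 2: C_now = 89.53 * 99.179/100 = 88.795 Ah
Step 3: E_pack = V * C_now = 399.9 * 88.795 = 35509 Wh
Step 4: range = E_pack / consumption = 35509 / 212.2 = 167.3 km

167.3 km


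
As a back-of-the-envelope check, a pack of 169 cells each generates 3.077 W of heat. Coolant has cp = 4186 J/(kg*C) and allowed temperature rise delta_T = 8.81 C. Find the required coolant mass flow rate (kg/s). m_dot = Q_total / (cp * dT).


Q_total = 169 * 3.077 = 520.01 W
m_dot = Q_total / (cp * dT) = 520.01 / (4186 * 8.81) = 0.01410 kg/s

0.01410 kg/s


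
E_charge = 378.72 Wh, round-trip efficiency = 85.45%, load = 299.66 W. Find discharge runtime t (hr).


Step 1: E_discharge = eta/100 * E_charge = 85.45/100 * 378.72 = 323.62 Wh
Step 2: t = E_discharge / P = 323.62 / 299.66 = 1.080 hr

1.080 hr


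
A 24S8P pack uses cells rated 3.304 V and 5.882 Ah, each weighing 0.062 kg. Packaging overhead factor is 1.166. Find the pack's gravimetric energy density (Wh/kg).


Step 1: V_pack = 24 * 3.304 = 79.296 V
Step 2: C_pack = 8 * 5.882 = 47.056 Ah
Step 3: E_pack = V_pack * C_pack = 79.296 * 47.056 = 3731.4 Wh
Step 4: m_pack = 24 * 8 * 0.062 * 1.166 = 13.88 kg
Step 5: ED = E_pack / m_pack = 3731.4 / 13.88 = 268.8 Wh/kg

268.8 Wh/kg


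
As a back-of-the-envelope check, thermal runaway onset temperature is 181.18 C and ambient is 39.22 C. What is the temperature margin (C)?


Safety margin = 181.18 C - 39.22 C = 141.96 C

141.96 C


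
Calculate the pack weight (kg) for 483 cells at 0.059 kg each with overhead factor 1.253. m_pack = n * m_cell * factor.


Cell mass sum = 483 * 0.059 = 28.497 kg
With overhead 1.253: m_pack = 28.497 * 1.253 = 35.71 kg

35.71 kg


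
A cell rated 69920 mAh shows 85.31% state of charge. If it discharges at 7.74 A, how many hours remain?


Convert: C_total = 69920 mAh = 69.92 Ah
Step 1: remaining = SOC/100 * C_total = 85.31/100 * 69.92 = 59.649 Ah
Step 2: t = remaining / I = 59.649 / 7.74 = 7.707 hr

7.707 hr


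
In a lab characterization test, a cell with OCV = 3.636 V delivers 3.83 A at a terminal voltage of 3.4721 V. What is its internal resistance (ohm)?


R = (OCV - V) / I = (3.636 - 3.4721) / 3.83 = 0.04279 ohm

0.04279 ohm


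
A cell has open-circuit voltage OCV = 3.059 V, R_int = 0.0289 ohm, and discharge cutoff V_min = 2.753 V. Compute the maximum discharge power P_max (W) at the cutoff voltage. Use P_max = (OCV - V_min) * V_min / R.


dV = OCV - V_min = 0.306 V (so I_max = dV / R)
P_max = dV * V_min / R = 0.306 * 2.753 / 0.0289 = 29.15 W

29.15 W


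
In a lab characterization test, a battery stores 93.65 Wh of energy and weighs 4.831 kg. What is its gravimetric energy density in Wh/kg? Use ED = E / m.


ED = E / m = 93.65 / 4.831 = 19.39 Wh/kg

19.39 Wh/kg


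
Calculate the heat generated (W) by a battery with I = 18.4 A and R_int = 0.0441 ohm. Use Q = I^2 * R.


I^2 = 338.56
Q = 338.56 * 0.0441 = 14.93 W

14.93 W


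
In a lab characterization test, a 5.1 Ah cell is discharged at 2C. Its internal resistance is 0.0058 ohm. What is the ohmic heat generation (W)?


Step 1: I = C_rate * capacity = 2 * 5.1 = 10.2 A
Step 2: Q = I^2 * R = 10.2^2 * 0.0058 = 104.04 * 0.0058 = 0.6034 W

0.6034 W


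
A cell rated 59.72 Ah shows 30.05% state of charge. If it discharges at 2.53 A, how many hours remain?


Step 1: remaining = SOC/100 * C_total = 30.05/100 * 59.72 = 17.946 Ah
Step 2: t = remaining / I = 17.946 / 2.53 = 7.093 hr

7.093 hr


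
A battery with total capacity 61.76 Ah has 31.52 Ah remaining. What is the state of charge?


SOC% = 31.52 / 61.76 * 100 = 51.04%

51.04%


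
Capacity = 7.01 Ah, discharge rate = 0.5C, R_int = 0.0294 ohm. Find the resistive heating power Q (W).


Step 1: I = C_rate * capacity = 0.5 * 7.01 = 3.505 A
Step 2: Q = I^2 * R = 3.505^2 * 0.0294 = 12.285 * 0.0294 = 0.3612 W

0.3612 W


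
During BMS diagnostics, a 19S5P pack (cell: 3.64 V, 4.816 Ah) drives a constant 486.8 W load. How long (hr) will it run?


Step 1: E_pack = Ns * V_cell * Np * C_cell = 19 * 3.64 * 5 * 4.816 = 1665.4 Wh
Step 2: t = E_pack / P = 1665.4 / 486.8 = 3.421 hr

3.421 hr


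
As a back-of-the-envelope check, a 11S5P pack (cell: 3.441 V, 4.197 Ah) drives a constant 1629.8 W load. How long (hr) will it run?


Step 1: E_pack = Ns * V_cell * Np * C_cell = 11 * 3.441 * 5 * 4.197 = 794.3 Wh
Step 2: t = E_pack / P = 794.3 / 1629.8 = 0.4874 hr

0.4874 hr


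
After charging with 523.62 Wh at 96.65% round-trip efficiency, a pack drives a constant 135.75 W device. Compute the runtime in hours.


Step 1: E_discharge = eta/100 * E_charge = 96.65/100 * 523.62 = 506.08 Wh
Step 2: t = E_discharge / P = 506.08 / 135.75 = 3.728 hr

3.728 hr


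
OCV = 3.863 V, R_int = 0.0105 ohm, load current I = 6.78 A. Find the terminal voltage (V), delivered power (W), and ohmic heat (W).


Step 1: V_terminal = OCV - I*R = 3.863 - 6.78 * 0.0105 = 3.7918 V
Step 2: P_out = V_terminal * I = 3.7918 * 6.78 = 25.71 W
Step 3: Q = I^2 * R = 6.78^2 * 0.0105 = 0.4827 W

V=3.7918 V, P=25.71 W, Q=0.4827 W


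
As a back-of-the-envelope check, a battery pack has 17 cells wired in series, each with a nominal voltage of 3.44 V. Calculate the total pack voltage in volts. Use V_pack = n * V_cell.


With 17 cells in series at 3.44 V each, V_pack = 58.48 V

58.48 V


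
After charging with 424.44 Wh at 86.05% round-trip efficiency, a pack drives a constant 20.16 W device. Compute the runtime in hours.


Step 1: E_discharge = eta/100 * E_charge = 86.05/100 * 424.44 = 365.23 Wh
Step 2: t = E_discharge / P = 365.23 / 20.16 = 18.12 hr

18.12 hr


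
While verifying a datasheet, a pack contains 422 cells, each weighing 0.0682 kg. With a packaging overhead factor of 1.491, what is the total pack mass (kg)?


m_pack = n * m_cell * overhead = 422 * 0.0682 * 1.491 = 42.91 kg

42.91 kg


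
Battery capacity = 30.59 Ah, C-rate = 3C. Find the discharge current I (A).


At 3C: I = 3 * 30.59 Ah = 91.77 A

91.77 A


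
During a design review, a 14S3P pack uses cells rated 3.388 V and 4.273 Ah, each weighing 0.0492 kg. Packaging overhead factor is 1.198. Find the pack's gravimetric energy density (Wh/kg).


Step 1: V_pack = 14 * 3.388 = 47.432 V
Step 2: C_pack = 3 * 4.273 = 12.819 Ah
Step 3: E_pack = V_pack * C_pack = 47.432 * 12.819 = 608.03 Wh
Step 4: m_pack = 14 * 3 * 0.0492 * 1.198 = 2.4755 kg
Step 5: ED = E_pack / m_pack = 608.03 / 2.4755 = 245.6 Wh/kg

245.6 Wh/kg


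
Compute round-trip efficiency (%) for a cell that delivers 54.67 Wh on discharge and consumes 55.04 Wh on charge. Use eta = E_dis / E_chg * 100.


Round-trip efficiency = 54.67/55.04 * 100% = 99.33%

99.33%


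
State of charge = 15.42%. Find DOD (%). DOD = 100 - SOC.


DOD = 100 - SOC = 100 - 15.42 = 84.58%

84.58%


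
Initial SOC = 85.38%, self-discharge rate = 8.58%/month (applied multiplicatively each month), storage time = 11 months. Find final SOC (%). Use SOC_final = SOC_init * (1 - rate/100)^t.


decay = (1 - 8.58/100)^11 = 0.37278
SOC_final = 85.38 * 0.37278 = 31.83%

31.83%


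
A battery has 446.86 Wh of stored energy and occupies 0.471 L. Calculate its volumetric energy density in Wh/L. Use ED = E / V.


Volumetric ED = 446.86 Wh / 0.471 L = 948.7 Wh/L

948.7 Wh/L


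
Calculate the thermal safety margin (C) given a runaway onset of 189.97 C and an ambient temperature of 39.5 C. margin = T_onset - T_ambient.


margin = T_onset - T_ambient = 189.97 - 39.5 = 150.47 C

150.47 C


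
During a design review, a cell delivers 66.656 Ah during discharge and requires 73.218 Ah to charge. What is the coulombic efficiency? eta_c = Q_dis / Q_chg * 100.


eta_c = Q_dis / Q_chg * 100 = 66.656 / 73.218 * 100 = 91.04%

91.04%


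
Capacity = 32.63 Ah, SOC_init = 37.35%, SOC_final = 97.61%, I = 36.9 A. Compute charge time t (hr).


Step 1: dSOC = 97.61% - 37.35% = 60.26%
Step 2: delta_Ah = 32.63 * 60.26 / 100 = 19.663 Ah
Step 3: t = 19.663 / 36.9 = 0.5329 hr

0.5329 hr


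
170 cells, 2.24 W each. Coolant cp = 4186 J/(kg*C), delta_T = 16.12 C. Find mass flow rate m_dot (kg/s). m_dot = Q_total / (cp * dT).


Step 1: Total heat Q = 170 * 2.24 W = 380.8 W
Step 2: denom = cp * dT = 4186 * 16.12 = 67478
Step 3: m_dot = 380.8 / 67478 = 0.005643 kg/s

0.005643 kg/s


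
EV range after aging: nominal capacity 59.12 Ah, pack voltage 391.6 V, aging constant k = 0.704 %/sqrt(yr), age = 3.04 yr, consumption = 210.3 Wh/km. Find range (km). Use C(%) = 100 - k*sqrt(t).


Step 1: capacity retention = 100 - 0.704 * sqrt(3.04) = 100 - 0.704 * 1.7436 = 98.773%
Step 2: C_now = 59.12 * 98.773/100 = 58.395 Ah
Step 3: E_pack = V * C_now = 391.6 * 58.395 = 22867 Wh
Step 4: range = E_pack / consumption = 22867 / 210.3 = 108.7 km

108.7 km


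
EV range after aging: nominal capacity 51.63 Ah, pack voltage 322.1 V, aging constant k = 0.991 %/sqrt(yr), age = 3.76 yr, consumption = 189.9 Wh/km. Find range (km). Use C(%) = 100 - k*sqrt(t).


Step 1: capacity retention = 100 - 0.991 * sqrt(3.76) = 100 - 0.991 * 1.9391 = 98.078%
Step 2: C_now = 51.63 * 98.078/100 = 50.638 Ah
Step 3: E_pack = V * C_now = 322.1 * 50.638 = 16310 Wh
Step 4: range = E_pack / consumption = 16310 / 189.9 = 85.89 km

85.89 km


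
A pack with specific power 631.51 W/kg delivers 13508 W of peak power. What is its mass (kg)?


m = P / SP = 13508 / 631.51 = 21.39 kg

21.39 kg


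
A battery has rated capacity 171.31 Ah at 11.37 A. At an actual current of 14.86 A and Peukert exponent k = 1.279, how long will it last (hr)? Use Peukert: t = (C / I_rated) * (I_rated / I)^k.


Step 1: t_rated = C / I_rated = 171.31 / 11.37 = 15.067 hr
Step 2: ratio = 11.37 / 14.86 = 0.76514
Step 3: ratio^k = 0.76514^1.279 = 0.71008
Step 4: t = t_rated * ratio^k = 15.067 * 0.71008 = 10.70 hr

10.70 hr


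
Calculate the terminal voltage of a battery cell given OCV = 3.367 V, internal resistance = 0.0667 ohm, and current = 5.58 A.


IR drop = 5.58 * 0.0667 = 0.37219 V
V = 3.367 - 0.37219 = 2.995 V

2.995 V


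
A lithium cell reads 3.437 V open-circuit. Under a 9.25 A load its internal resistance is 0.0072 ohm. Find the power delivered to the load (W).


Step 1: V_terminal = OCV - I*R = 3.437 - 9.25 * 0.0072 = 3.3704 V
Step 2: P_out = V_terminal * I = 3.3704 * 9.25 = 31.18 W

31.18 W


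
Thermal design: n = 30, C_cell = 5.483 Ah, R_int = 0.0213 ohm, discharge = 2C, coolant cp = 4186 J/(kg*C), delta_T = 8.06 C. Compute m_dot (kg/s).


Step 1: I = 2 * 5.483 = 10.966 A
Step 2: Q_cell = I^2 * R = 10.966^2 * 0.0213 = 2.5614 W
Step 3: Q_total = 30 * 2.5614 = 76.842 W
Step 4: m_dot = Q_total / (cp * dT) = 76.842 / (4186 * 8.06) = 0.002278 kg/s

0.002278 kg/s


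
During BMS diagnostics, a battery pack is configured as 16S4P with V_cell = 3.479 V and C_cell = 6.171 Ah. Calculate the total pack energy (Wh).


E = Ns * Vcell * Np * Ccell = 16 * 3.479 * 4 * 6.171 = 1374 Wh

1374 Wh


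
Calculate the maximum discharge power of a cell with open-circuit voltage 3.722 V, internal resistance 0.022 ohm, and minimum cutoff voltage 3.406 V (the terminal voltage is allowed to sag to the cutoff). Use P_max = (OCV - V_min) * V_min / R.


dV = OCV - V_min = 0.316 V (so I_max = dV / R)
P_max = dV * V_min / R = 0.316 * 3.406 / 0.022 = 48.92 W

48.92 W


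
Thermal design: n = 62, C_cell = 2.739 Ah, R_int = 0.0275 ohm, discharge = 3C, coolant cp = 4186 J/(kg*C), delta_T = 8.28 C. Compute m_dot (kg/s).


Step 1: I = 3 * 2.739 = 8.217 A
Step 2: Q_cell = I^2 * R = 8.217^2 * 0.0275 = 1.8568 W
Step 3: Q_total = 62 * 1.8568 = 115.12 W
Step 4: m_dot = Q_total / (cp * dT) = 115.12 / (4186 * 8.28) = 0.003321 kg/s

0.003321 kg/s


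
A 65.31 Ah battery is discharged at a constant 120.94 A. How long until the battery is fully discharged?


Runtime = 65.31 Ah / 120.94 A = 0.5400 hr

0.5400 hr


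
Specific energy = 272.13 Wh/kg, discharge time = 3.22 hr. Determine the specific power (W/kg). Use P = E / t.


Specific power = 272.13 Wh/kg / 3.22 hr = 84.51 W/kg

84.51 W/kg


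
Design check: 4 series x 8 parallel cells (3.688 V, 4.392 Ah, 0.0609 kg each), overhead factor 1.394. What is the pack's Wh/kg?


Step 1: V_pack = 4 * 3.688 = 14.752 V
Step 2: C_pack = 8 * 4.392 = 35.136 Ah
Step 3: E_pack = V_pack * C_pack = 14.752 * 35.136 = 518.33 Wh
Step 4: m_pack = 4 * 8 * 0.0609 * 1.394 = 2.7166 kg
Step 5: ED = E_pack / m_pack = 518.33 / 2.7166 = 190.8 Wh/kg

190.8 Wh/kg


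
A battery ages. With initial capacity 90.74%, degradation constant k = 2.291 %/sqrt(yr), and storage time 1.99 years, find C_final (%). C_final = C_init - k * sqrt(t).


sqrt(t) = sqrt(1.99) = 1.4107
C_final = 90.74 - 2.291 * 1.4107 = 87.51%

87.51%


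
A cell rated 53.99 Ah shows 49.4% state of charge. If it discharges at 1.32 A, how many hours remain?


Step 1: remaining = SOC/100 * C_total = 49.4/100 * 53.99 = 26.671 Ah
Step 2: t = remaining / I = 26.671 / 1.32 = 20.21 hr

20.21 hr


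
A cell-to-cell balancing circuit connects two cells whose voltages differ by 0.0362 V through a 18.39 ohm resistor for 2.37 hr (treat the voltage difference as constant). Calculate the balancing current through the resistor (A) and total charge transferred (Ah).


I_bal = dV / R = 0.0362 / 18.39 = 0.0019685 A
Q = I_bal * t = 0.0019685 * 2.37 = 0.004665 Ah

I=0.0019685 A, Q=0.004665 Ah


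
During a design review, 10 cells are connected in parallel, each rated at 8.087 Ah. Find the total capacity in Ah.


C_total = 10 * 8.087 = 80.87 Ah

80.87 Ah


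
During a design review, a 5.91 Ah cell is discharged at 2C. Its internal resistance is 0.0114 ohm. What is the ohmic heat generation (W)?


Step 1: I = C_rate * capacity = 2 * 5.91 = 11.82 A
Step 2: Q = I^2 * R = 11.82^2 * 0.0114 = 139.71 * 0.0114 = 1.593 W

1.593 W


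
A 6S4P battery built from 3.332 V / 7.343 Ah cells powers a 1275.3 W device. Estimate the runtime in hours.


Step 1: E_pack = Ns * V_cell * Np * C_cell = 6 * 3.332 * 4 * 7.343 = 587.21 Wh
Step 2: t = E_pack / P = 587.21 / 1275.3 = 0.4604 hr

0.4604 hr


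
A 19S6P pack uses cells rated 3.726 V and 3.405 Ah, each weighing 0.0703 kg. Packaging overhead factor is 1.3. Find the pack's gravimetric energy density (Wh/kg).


Step 1: V_pack = 19 * 3.726 = 70.794 V
Step 2: C_pack = 6 * 3.405 = 20.43 Ah
Step 3: E_pack = V_pack * C_pack = 70.794 * 20.43 = 1446.3 Wh
Step 4: m_pack = 19 * 6 * 0.0703 * 1.3 = 10.418 kg
Step 5: ED = E_pack / m_pack = 1446.3 / 10.418 = 138.8 Wh/kg

138.8 Wh/kg


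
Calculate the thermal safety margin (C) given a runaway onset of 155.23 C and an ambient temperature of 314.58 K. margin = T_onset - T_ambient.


Convert: T_ambient = 314.58 K = 41.43 C
margin = 155.23 - 41.43 = 113.8 C

113.8 C


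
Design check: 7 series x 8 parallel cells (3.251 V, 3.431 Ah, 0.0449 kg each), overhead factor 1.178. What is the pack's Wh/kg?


Step 1: V_pack = 7 * 3.251 = 22.757 V
Step 2: C_pack = 8 * 3.431 = 27.448 Ah
Step 3: E_pack = V_pack * C_pack = 22.757 * 27.448 = 624.63 Wh
Step 4: m_pack = 7 * 8 * 0.0449 * 1.178 = 2.962 kg
Step 5: ED = E_pack / m_pack = 624.63 / 2.962 = 210.9 Wh/kg

210.9 Wh/kg


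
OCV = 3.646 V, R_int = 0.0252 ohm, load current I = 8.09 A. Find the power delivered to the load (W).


Step 1: V_terminal = OCV - I*R = 3.646 - 8.09 * 0.0252 = 3.4421 V
Step 2: P_out = V_terminal * I = 3.4421 * 8.09 = 27.85 W

27.85 W


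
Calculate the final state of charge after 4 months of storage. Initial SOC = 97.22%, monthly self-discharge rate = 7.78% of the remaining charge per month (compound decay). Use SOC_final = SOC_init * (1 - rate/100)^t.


decay = (1 - 7.78/100)^4 = 0.72327
SOC_final = 97.22 * 0.72327 = 70.32%

70.32%


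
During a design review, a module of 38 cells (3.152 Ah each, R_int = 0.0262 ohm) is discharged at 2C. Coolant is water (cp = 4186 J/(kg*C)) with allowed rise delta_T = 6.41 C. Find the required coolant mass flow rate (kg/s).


Step 1: I = 2 * 3.152 = 6.304 A
Step 2: Q_cell = I^2 * R = 6.304^2 * 0.0262 = 1.0412 W
Step 3: Q_total = 38 * 1.0412 = 39.566 W
Step 4: m_dot = Q_total / (cp * dT) = 39.566 / (4186 * 6.41) = 0.001475 kg/s

0.001475 kg/s


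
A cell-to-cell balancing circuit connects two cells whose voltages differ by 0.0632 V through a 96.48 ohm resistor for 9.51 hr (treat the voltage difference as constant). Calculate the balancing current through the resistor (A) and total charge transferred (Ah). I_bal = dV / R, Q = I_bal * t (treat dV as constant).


I_bal = dV / R = 0.0632 / 96.48 = 6.5506e-04 A
Q = I_bal * t = 6.5506e-04 * 9.51 = 0.006230 Ah

I=6.5506e-04 A, Q=0.006230 Ah


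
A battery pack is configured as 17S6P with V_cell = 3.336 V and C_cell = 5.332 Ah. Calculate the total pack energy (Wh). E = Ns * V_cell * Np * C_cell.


E = Ns * Vcell * Np * Ccell = 17 * 3.336 * 6 * 5.332 = 1814 Wh

1814 Wh


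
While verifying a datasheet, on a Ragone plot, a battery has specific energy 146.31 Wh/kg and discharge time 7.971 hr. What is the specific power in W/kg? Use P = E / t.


Specific power = 146.31 Wh/kg / 7.971 hr = 18.36 W/kg

18.36 W/kg


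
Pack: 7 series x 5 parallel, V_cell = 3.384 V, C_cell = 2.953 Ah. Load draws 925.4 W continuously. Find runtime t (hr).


Step 1: E_pack = Ns * V_cell * Np * C_cell = 7 * 3.384 * 5 * 2.953 = 349.75 Wh
Step 2: t = E_pack / P = 349.75 / 925.4 = 0.3779 hr

0.3779 hr


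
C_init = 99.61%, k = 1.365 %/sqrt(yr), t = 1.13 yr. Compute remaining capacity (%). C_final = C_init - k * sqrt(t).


sqrt(t) = sqrt(1.13) = 1.063
C_final = 99.61 - 1.365 * 1.063 = 98.16%

98.16%


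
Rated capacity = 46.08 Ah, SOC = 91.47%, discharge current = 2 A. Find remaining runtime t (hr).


Step 1: remaining = SOC/100 * C_total = 91.47/100 * 46.08 = 42.149 Ah
Step 2: t = remaining / I = 42.149 / 2 = 21.07 hr

21.07 hr


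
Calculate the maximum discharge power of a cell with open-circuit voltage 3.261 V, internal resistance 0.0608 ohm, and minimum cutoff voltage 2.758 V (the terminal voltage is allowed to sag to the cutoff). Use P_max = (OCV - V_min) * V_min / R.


P_max = (OCV - V_min) * V_min / R = (3.261 - 2.758) * 2.758 / 0.0608 = 0.503 * 2.758 / 0.0608 = 22.82 W

22.82 W


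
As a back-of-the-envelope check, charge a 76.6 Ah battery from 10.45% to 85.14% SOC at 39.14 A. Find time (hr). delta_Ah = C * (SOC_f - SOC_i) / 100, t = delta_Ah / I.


delta_Ah = 76.6 * (85.14 - 10.45) / 100 = 57.213 Ah
t = delta_Ah / I = 57.213 / 39.14 = 1.462 hr

1.462 hr


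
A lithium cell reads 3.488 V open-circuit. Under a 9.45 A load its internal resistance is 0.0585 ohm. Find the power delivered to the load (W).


Step 1: V_terminal = OCV - I*R = 3.488 - 9.45 * 0.0585 = 2.9352 V
Step 2: P_out = V_terminal * I = 2.9352 * 9.45 = 27.74 W

27.74 W


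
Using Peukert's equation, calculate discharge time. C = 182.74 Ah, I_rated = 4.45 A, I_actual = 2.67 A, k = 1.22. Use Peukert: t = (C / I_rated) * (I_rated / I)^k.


Step 1: t_rated = C / I_rated = 182.74 / 4.45 = 41.065 hr
Step 2: ratio = 4.45 / 2.67 = 1.6667
Step 3: ratio^k = 1.6667^1.22 = 1.8649
Step 4: t = t_rated * ratio^k = 41.065 * 1.8649 = 76.58 hr

76.58 hr


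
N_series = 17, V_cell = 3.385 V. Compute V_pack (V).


V_pack = n * V_cell = 17 * 3.385 = 57.545 V

57.545 V


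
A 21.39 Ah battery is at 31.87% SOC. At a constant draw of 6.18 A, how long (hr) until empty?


Step 1: remaining = SOC/100 * C_total = 31.87/100 * 21.39 = 6.817 Ah
Step 2: t = remaining / I = 6.817 / 6.18 = 1.103 hr

1.103 hr


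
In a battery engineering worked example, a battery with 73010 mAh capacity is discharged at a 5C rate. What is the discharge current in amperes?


Convert: capacity = 73010 mAh = 73.01 Ah
I = C_rate * capacity = 5 * 73.01 = 365.05 A

365.05 A


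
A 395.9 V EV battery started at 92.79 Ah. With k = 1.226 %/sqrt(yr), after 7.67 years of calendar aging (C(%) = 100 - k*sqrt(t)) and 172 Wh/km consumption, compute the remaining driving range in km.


Step 1: capacity retention = 100 - 1.226 * sqrt(7.67) = 100 - 1.226 * 2.7695 = 96.605%
Step 2: C_now = 92.79 * 96.605/100 = 89.64 Ah
Step 3: E_pack = V * C_now = 395.9 * 89.64 = 35488 Wh
Step 4: range = E_pack / consumption = 35488 / 172 = 206.3 km

206.3 km


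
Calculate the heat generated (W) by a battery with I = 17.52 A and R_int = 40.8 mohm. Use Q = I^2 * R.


Convert: R = 40.8 mohm = 0.0408 ohm
Q = I^2 * R = 17.52^2 * 0.0408 = 12.52 W

12.52 W


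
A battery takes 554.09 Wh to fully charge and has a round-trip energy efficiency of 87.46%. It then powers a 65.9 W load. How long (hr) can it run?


Step 1: E_discharge = eta/100 * E_charge = 87.46/100 * 554.09 = 484.61 Wh
Step 2: t = E_discharge / P = 484.61 / 65.9 = 7.354 hr

7.354 hr


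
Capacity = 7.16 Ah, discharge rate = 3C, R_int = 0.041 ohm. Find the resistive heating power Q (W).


Step 1: I = C_rate * capacity = 3 * 7.16 = 21.48 A
Step 2: Q = I^2 * R = 21.48^2 * 0.041 = 461.39 * 0.041 = 18.92 W

18.92 W


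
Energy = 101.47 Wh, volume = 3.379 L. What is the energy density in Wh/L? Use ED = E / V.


Volumetric ED = 101.47 Wh / 3.379 L = 30.03 Wh/L

30.03 Wh/L


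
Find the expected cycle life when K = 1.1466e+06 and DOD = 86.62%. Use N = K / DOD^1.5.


DOD^1.5 = 806.17
N = K / DOD^1.5 = 1.1466e+06 / 806.17 = 1422

1422 cycles


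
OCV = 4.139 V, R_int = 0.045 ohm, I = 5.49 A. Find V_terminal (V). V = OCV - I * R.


IR drop = 5.49 * 0.045 = 0.24705 V
V = 4.139 - 0.24705 = 3.892 V

3.892 V


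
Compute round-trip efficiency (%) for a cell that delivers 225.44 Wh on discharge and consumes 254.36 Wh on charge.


eta_e = E_dis / E_chg * 100 = 225.44 / 254.36 * 100 = 88.63%

88.63%


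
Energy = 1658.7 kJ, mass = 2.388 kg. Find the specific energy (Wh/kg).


Convert: E = 1658.7 kJ = 460.75 Wh
ED = E / m = 460.75 / 2.388 = 192.9 Wh/kg

192.9 Wh/kg


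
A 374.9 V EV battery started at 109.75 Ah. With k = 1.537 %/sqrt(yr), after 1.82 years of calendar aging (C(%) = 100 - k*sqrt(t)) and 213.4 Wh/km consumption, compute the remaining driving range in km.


Step 1: capacity retention = 100 - 1.537 * sqrt(1.82) = 100 - 1.537 * 1.3491 = 97.926%
Step 2: C_now = 109.75 * 97.926/100 = 107.47 Ah
Step 3: E_pack = V * C_now = 374.9 * 107.47 = 40291 Wh
Step 4: range = E_pack / consumption = 40291 / 213.4 = 188.8 km

188.8 km


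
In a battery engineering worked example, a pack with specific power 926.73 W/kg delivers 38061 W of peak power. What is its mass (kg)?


m = P / SP = 38061 / 926.73 = 41.07 kg

41.07 kg


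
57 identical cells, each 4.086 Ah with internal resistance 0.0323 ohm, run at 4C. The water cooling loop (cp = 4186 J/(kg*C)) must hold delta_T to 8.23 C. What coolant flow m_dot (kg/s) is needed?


Step 1: I = 4 * 4.086 = 16.344 A
Step 2: Q_cell = I^2 * R = 16.344^2 * 0.0323 = 8.6282 W
Step 3: Q_total = 57 * 8.6282 = 491.81 W
Step 4: m_dot = Q_total / (cp * dT) = 491.81 / (4186 * 8.23) = 0.01428 kg/s

0.01428 kg/s


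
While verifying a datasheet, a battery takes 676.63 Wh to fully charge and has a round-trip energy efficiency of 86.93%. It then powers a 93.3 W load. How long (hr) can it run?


Step 1: E_discharge = eta/100 * E_charge = 86.93/100 * 676.63 = 588.19 Wh
Step 2: t = E_discharge / P = 588.19 / 93.3 = 6.304 hr

6.304 hr


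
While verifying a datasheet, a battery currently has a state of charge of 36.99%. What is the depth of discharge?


DOD = 100 - SOC = 100 - 36.99 = 63.01%

63.01%


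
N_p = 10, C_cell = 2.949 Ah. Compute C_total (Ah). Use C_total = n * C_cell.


Parallel capacities add: 10 * 2.949 Ah = 29.49 Ah

29.49 Ah


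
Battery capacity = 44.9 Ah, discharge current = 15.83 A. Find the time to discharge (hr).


Runtime = 44.9 Ah / 15.83 A = 2.836 hr

2.836 hr


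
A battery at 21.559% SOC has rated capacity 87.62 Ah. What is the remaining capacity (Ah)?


remaining = SOC / 100 * total = 21.559 / 100 * 87.62 = 18.89 Ah

18.89 Ah


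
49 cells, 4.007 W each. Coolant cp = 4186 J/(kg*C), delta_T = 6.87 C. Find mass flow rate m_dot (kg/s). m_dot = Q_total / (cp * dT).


Step 1: Total heat Q = 49 * 4.007 W = 196.34 W
Step 2: denom = cp * dT = 4186 * 6.87 = 28758
Step 3: m_dot = 196.34 / 28758 = 0.006827 kg/s

0.006827 kg/s


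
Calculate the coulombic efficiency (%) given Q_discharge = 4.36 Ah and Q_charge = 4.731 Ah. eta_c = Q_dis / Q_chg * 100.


eta_c = Q_dis / Q_chg * 100 = 4.36 / 4.731 * 100 = 92.16%

92.16%


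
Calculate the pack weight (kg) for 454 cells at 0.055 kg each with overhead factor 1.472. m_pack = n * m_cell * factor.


m_pack = n * m_cell * overhead = 454 * 0.055 * 1.472 = 36.76 kg

36.76 kg


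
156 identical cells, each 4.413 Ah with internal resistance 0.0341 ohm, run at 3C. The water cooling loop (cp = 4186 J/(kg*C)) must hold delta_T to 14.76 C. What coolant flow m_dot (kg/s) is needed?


Step 1: I = 3 * 4.413 = 13.239 A
Step 2: Q_cell = I^2 * R = 13.239^2 * 0.0341 = 5.9767 W
Step 3: Q_total = 156 * 5.9767 = 932.37 W
Step 4: m_dot = Q_total / (cp * dT) = 932.37 / (4186 * 14.76) = 0.01509 kg/s

0.01509 kg/s


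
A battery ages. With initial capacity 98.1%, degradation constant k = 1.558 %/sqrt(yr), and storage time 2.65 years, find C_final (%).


sqrt(t) = sqrt(2.65) = 1.6279
C_final = 98.1 - 1.558 * 1.6279 = 95.56%

95.56%


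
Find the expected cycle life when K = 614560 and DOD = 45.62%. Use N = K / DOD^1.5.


DOD^1.5 = 308.13
N = K / DOD^1.5 = 614560 / 308.13 = 1994

1994 cycles


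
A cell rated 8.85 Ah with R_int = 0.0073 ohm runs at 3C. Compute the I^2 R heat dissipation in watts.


Step 1: I = C_rate * capacity = 3 * 8.85 = 26.55 A
Step 2: Q = I^2 * R = 26.55^2 * 0.0073 = 704.9 * 0.0073 = 5.146 W

5.146 W
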